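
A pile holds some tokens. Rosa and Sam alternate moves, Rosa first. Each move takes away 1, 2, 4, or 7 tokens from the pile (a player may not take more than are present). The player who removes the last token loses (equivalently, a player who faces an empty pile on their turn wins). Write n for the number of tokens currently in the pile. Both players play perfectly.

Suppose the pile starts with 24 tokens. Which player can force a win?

Label each position W (a win for the player to move) or L (a loss). A position with no legal move is W; any other position is W exactly when some move reaches an L, and L when every move reaches a W.
n=0: no move; the opponent has just taken the last token and therefore loses → W
n=1: only reaches 0(W), which is W → L
n=2: reaches L-position 1 → W
n=3: reaches L-position 1 → W
n=4: only reaches 3(W), 2(W), 0(W), all W → L
n=5: reaches L-position 4 → W
n=6: reaches L-position 4 → W
n=7: only reaches 6(W), 5(W), 3(W), 0(W), all W → L
n=8: reaches L-position 7 → W
n=9: reaches L-position 7 → W
n=10: only reaches 9(W), 8(W), 6(W), 3(W), all W → L
n=11: reaches L-position 10 → W
n=12: reaches L-position 10 → W
n=13: only reaches 12(W), 11(W), 9(W), 6(W), all W → L
n=14: reaches L-position 13 → W
n=15: reaches L-position 13 → W
n=16: only reaches 15(W), 14(W), 12(W), 9(W), all W → L
n=17: reaches L-position 16 → W
n=18: reaches L-position 16 → W
n=19: only reaches 18(W), 17(W), 15(W), 12(W), all W → L
n=20: reaches L-position 19 → W
n=21: reaches L-position 19 → W
n=22: only reaches 21(W), 20(W), 18(W), 15(W), all W → L
n=23: reaches L-position 22 → W
n=24: reaches L-position 22 → W
From 24 Rosa can remove 2, leaving 22, reaching an L position.

Rosa wins.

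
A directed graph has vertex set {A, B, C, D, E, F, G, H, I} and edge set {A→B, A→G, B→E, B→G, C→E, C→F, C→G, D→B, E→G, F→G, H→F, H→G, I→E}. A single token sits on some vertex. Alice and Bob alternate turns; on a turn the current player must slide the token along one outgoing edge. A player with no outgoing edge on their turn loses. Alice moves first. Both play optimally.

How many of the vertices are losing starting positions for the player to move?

3

Work bottom-up. With no move the player to move loses. Otherwise the position is W if at least one move leads to an L position for the opponent, and L if every move leads to a W.
Every edge goes from a vertex to one that appears earlier in the order G, E, F, B, C, A, H, I, D, so processing vertices in that order labels each vertex after all of its successors.
G: no outgoing edge → L
E: reaches L-position G → W
F: reaches L-position G → W
B: reaches L-position G → W
C: reaches L-position G → W
A: reaches L-position G → W
H: reaches L-position G → W
I: only reaches E(W), which is W → L
D: only reaches B(W), which is W → L
The L vertices are D, G, I; that is 3 in all.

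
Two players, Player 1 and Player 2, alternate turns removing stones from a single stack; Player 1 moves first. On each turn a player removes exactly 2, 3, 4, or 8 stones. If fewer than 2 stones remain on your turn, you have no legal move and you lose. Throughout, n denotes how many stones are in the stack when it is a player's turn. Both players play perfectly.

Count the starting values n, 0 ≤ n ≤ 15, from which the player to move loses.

6

Label each position W (a win for the player to move) or L (a loss). A position with no legal move is L; any other position is W exactly when some move reaches an L, and L when every move reaches a W.
n=0: no move → L
n=1: no move → L
n=2: can move to 0, which is L ⇒ W
n=3: can move to 1, which is L ⇒ W
n=4: can move to 1, which is L ⇒ W
n=5: can move to 1, which is L ⇒ W
n=6: moves to 4(W), 3(W), 2(W); every one is W ⇒ L
n=7: moves to 5(W), 4(W), 3(W); every one is W ⇒ L
n=8: can move to 6, which is L ⇒ W
n=9: can move to 7, which is L ⇒ W
n=10: can move to 7, which is L ⇒ W
n=11: can move to 7, which is L ⇒ W
n=12: moves to 10(W), 9(W), 8(W), 4(W); every one is W ⇒ L
n=13: moves to 11(W), 10(W), 9(W), 5(W); every one is W ⇒ L
n=14: can move to 12, which is L ⇒ W
n=15: can move to 13, which is L ⇒ W
L entries with 0 ≤ n ≤ 15: n = 0, 1, 6, 7, 12, 13; that makes 6.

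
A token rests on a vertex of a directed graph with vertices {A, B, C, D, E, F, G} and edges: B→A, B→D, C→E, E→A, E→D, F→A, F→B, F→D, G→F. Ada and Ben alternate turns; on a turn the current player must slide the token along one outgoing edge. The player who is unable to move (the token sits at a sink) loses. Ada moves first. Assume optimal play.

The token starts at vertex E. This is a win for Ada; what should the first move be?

Move to D.

Label each position W (a win for the player to move) or L (a loss). A position with no legal move is L; any other position is W exactly when some move reaches an L, and L when every move reaches a W.
Every edge goes from a vertex to one that appears earlier in the order A, D, E, B, F, C, G, so processing vertices in that order labels each vertex after all of its successors.
A: no outgoing edge → L
D: no outgoing edge → L
E: reaches L-position D → W
B: reaches L-position D → W
F: reaches L-position D → W
C: only reaches E(W), which is W → L
G: only reaches F(W), which is W → L
From E, the L positions reachable in one move are: D, A. Any move reaching one of these is winning.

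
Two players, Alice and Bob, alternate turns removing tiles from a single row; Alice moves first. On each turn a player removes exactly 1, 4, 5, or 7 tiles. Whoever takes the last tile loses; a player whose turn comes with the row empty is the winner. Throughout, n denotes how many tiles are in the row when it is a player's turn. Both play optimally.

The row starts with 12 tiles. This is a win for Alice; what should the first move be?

Remove 1, leaving 11.

Compute win/loss labels from the base case upward. A position with no move is W. Any other position is W if it can reach an L in one move, else L.
n=0: no move; the opponent has just taken the last tile and therefore loses → W
n=1: L (sole option 0(W) is W)
n=2: W (go to 1, an L position)
n=3: L (sole option 2(W) is W)
n=4: W (go to 3, an L position)
n=5: W (go to 1, an L position)
n=6: W (go to 1, an L position)
n=7: W (go to 3, an L position)
n=8: W (go to 3, an L position)
n=9: L (options 8(W), 5(W), 4(W), 2(W) are all W)
n=10: W (go to 9, an L position)
n=11: L (options 10(W), 7(W), 6(W), 4(W) are all W)
n=12: W (go to 11, an L position)
From 12, the L positions reachable in one move are: 11.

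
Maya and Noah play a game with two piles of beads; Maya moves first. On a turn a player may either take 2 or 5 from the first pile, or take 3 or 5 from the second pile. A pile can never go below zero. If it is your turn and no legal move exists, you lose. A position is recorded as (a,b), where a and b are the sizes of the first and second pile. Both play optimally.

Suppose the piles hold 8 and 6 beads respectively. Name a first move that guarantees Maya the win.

Move to (8,1).

Build the W/L table. Terminal = L. A non-terminal position is W if it has a move to some L; otherwise it is L.
No move ever increases a pile, so every position that can arise here has a ≤ 8 and b ≤ 6; it is enough to label the cells with 0 ≤ a ≤ 8 and 0 ≤ b ≤ 6.
Every move lowers a or b (never raises either), so fill the grid row by row in increasing a, and left to right within a row: each cell's successors are then already labelled.
      b=0  b=1  b=2  b=3  b=4  b=5  b=6
a=0:    L    L    L    W    W    W    W
a=1:    L    L    L    W    W    W    W
a=2:    W    W    W    L    L    L    W
a=3:    W    W    W    L    L    L    W
a=4:    L    L    L    W    W    W    W
a=5:    W    W    W    W    W    W    L
a=6:    W    W    W    L    L    L    W
a=7:    L    L    L    W    W    W    W
a=8:    L    L    L    W    W    W    W
Cells with no legal move (terminal, hence L): (0,0), (0,1), (0,2), (1,0), (1,1), (1,2).
The remaining L cells, each justified by listing all of its moves:
(2,3): →(0,3)(W), (2,0)(W) — all W, so L
(2,4): →(0,4)(W), (2,1)(W) — all W, so L
(2,5): →(0,5)(W), (2,2)(W), (2,0)(W) — all W, so L
(3,3): →(1,3)(W), (3,0)(W) — all W, so L
(3,4): →(1,4)(W), (3,1)(W) — all W, so L
(3,5): →(1,5)(W), (3,2)(W), (3,0)(W) — all W, so L
(4,0): →(2,0)(W) only, which is W, so L
(4,1): →(2,1)(W) only, which is W, so L
(4,2): →(2,2)(W) only, which is W, so L
(5,6): →(3,6)(W), (0,6)(W), (5,3)(W), (5,1)(W) — all W, so L
(6,3): →(4,3)(W), (1,3)(W), (6,0)(W) — all W, so L
(6,4): →(4,4)(W), (1,4)(W), (6,1)(W) — all W, so L
(6,5): →(4,5)(W), (1,5)(W), (6,2)(W), (6,0)(W) — all W, so L
(7,0): →(5,0)(W), (2,0)(W) — all W, so L
(7,1): →(5,1)(W), (2,1)(W) — all W, so L
(7,2): →(5,2)(W), (2,2)(W) — all W, so L
(8,0): →(6,0)(W), (3,0)(W) — all W, so L
(8,1): →(6,1)(W), (3,1)(W) — all W, so L
(8,2): →(6,2)(W), (3,2)(W) — all W, so L
Every other cell has at least one move into one of the L cells above, so it is W.
From (8,6), the L positions reachable in one move are: (8,1).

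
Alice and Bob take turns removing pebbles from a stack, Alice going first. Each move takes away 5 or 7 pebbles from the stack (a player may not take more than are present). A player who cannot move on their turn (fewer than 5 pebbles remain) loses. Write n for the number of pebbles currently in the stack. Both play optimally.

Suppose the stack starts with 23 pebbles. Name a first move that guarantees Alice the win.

Remove 7, leaving 16.

Work bottom-up. With no move the player to move loses. Otherwise the position is W if at least one move leads to an L position for the opponent, and L if every move leads to a W.
n=0: no move → L
n=1: no move → L
n=2: no move → L
n=3: no move → L
n=4: no move → L
n=5: W (go to 0, an L position)
n=6: W (go to 1, an L position)
n=7: W (go to 2, an L position)
n=8: W (go to 3, an L position)
n=9: W (go to 4, an L position)
n=10: W (go to 3, an L position)
n=11: W (go to 4, an L position)
n=12: L (options 7(W), 5(W) are all W)
n=13: L (options 8(W), 6(W) are all W)
n=14: L (options 9(W), 7(W) are all W)
n=15: L (options 10(W), 8(W) are all W)
n=16: L (options 11(W), 9(W) are all W)
n=17: W (go to 12, an L position)
n=18: W (go to 13, an L position)
n=19: W (go to 14, an L position)
n=20: W (go to 15, an L position)
n=21: W (go to 16, an L position)
n=22: W (go to 15, an L position)
n=23: W (go to 16, an L position)
From 23, the L positions reachable in one move are: 16.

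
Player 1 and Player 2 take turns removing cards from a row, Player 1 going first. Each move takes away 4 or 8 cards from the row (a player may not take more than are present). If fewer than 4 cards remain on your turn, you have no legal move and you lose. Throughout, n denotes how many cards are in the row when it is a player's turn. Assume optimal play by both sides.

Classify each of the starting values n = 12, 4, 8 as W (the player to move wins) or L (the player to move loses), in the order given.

Classify positions by backward induction: terminal positions (no move available) are L. From any other position, the mover wins iff some move reaches an L.
n=0: no move → L
n=1: no move → L
n=2: no move → L
n=3: no move → L
n=4: →0(L), so W
n=5: →1(L), so W
n=6: →2(L), so W
n=7: →3(L), so W
n=8: →0(L), so W
n=9: →1(L), so W
n=10: →2(L), so W
n=11: →3(L), so W
n=12: →8(W), 4(W) — all W, so L

12: L, 4: W, 8: W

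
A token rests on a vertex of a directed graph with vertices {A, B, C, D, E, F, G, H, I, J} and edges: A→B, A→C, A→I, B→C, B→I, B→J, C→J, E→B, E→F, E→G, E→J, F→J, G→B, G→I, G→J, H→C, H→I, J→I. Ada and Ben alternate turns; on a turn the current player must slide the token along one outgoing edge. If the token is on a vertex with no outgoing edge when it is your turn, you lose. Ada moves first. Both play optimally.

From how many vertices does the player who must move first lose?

4

Work bottom-up. With no move the player to move loses. Otherwise the position is W if at least one move leads to an L position for the opponent, and L if every move leads to a W.
Every edge goes from a vertex to one that appears earlier in the order I, D, J, C, B, F, A, G, E, H, so processing vertices in that order labels each vertex after all of its successors.
I: no outgoing edge → L
D: no outgoing edge → L
J: →I(L), so W
C: →J(W) only, which is W, so L
B: →C(L), so W
F: →J(W) only, which is W, so L
A: →C(L), so W
G: →I(L), so W
E: →F(L), so W
H: →C(L), so W
The L vertices are C, D, F, I; that is 4 in all.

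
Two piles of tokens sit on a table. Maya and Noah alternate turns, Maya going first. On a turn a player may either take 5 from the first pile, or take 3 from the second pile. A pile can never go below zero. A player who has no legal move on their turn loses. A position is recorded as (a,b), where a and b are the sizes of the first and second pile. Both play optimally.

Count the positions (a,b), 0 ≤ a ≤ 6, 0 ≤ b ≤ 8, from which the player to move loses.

Build the W/L table. Terminal = L. A non-terminal position is W if it has a move to some L; otherwise it is L.
Every move lowers a or b (never raises either), so fill the grid row by row in increasing a, and left to right within a row: each cell's successors are then already labelled.
      b=0  b=1  b=2  b=3  b=4  b=5  b=6  b=7  b=8
a=0:    L    L    L    W    W    W    L    L    L
a=1:    L    L    L    W    W    W    L    L    L
a=2:    L    L    L    W    W    W    L    L    L
a=3:    L    L    L    W    W    W    L    L    L
a=4:    L    L    L    W    W    W    L    L    L
a=5:    W    W    W    L    L    L    W    W    W
a=6:    W    W    W    L    L    L    W    W    W
Cells with no legal move (terminal, hence L): (0,0), (0,1), (0,2), (1,0), (1,1), (1,2), (2,0), (2,1), (2,2), (3,0), (3,1), (3,2), (4,0), (4,1), (4,2).
The remaining L cells, each justified by listing all of its moves:
(0,6): only reaches (0,3)(W), which is W → L
(0,7): only reaches (0,4)(W), which is W → L
(0,8): only reaches (0,5)(W), which is W → L
(1,6): only reaches (1,3)(W), which is W → L
(1,7): only reaches (1,4)(W), which is W → L
(1,8): only reaches (1,5)(W), which is W → L
(2,6): only reaches (2,3)(W), which is W → L
(2,7): only reaches (2,4)(W), which is W → L
(2,8): only reaches (2,5)(W), which is W → L
(3,6): only reaches (3,3)(W), which is W → L
(3,7): only reaches (3,4)(W), which is W → L
(3,8): only reaches (3,5)(W), which is W → L
(4,6): only reaches (4,3)(W), which is W → L
(4,7): only reaches (4,4)(W), which is W → L
(4,8): only reaches (4,5)(W), which is W → L
(5,3): only reaches (0,3)(W), (5,0)(W), all W → L
(5,4): only reaches (0,4)(W), (5,1)(W), all W → L
(5,5): only reaches (0,5)(W), (5,2)(W), all W → L
(6,3): only reaches (1,3)(W), (6,0)(W), all W → L
(6,4): only reaches (1,4)(W), (6,1)(W), all W → L
(6,5): only reaches (1,5)(W), (6,2)(W), all W → L
Every other cell has at least one move into one of the L cells above, so it is W.
L cells per row: a=0: 6, a=1: 6, a=2: 6, a=3: 6, a=4: 6, a=5: 3, a=6: 3; total 36.

36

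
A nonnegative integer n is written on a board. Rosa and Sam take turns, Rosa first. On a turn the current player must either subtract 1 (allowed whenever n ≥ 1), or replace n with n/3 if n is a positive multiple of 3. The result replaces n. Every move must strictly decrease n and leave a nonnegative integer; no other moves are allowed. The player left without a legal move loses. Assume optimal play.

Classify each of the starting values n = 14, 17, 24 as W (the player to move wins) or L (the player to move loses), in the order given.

14: W, 17: L, 24: L

Work bottom-up. With no move the player to move loses. Otherwise the position is W if at least one move leads to an L position for the opponent, and L if every move leads to a W.
n=0: no move → L
n=1: W (go to 0, an L position)
n=2: L (sole option 1(W) is W)
n=3: W (go to 2, an L position)
n=4: L (sole option 3(W) is W)
n=5: W (go to 4, an L position)
n=6: W (go to 2, an L position)
n=7: L (sole option 6(W) is W)
n=8: W (go to 7, an L position)
n=9: L (options 3(W), 8(W) are all W)
n=10: W (go to 9, an L position)
n=11: L (sole option 10(W) is W)
n=12: W (go to 4, an L position)
n=13: L (sole option 12(W) is W)
n=14: W (go to 13, an L position)
n=15: L (options 5(W), 14(W) are all W)
n=16: W (go to 15, an L position)
n=17: L (sole option 16(W) is W)
n=18: W (go to 17, an L position)
n=19: L (sole option 18(W) is W)
n=20: W (go to 19, an L position)
n=21: W (go to 7, an L position)
n=22: L (sole option 21(W) is W)
n=23: W (go to 22, an L position)
n=24: L (options 8(W), 23(W) are all W)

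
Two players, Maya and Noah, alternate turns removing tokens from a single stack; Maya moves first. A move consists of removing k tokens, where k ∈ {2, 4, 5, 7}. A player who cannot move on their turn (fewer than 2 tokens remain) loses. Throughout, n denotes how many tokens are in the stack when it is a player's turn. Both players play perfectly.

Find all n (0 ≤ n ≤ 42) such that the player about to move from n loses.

Label each position W (a win for the player to move) or L (a loss). A position with no legal move is L; any other position is W exactly when some move reaches an L, and L when every move reaches a W.
n=0: no move → L
n=1: no move → L
n=2: →0(L), so W
n=3: →1(L), so W
n=4: →0(L), so W
n=5: →1(L), so W
n=6: →1(L), so W
n=7: →0(L), so W
n=8: →1(L), so W
n=9: →7(W), 5(W), 4(W), 2(W) — all W, so L
n=10: →8(W), 6(W), 5(W), 3(W) — all W, so L
n=11: →9(L), so W
n=12: →10(L), so W
n=13: →9(L), so W
n=14: →10(L), so W
n=15: →10(L), so W
n=16: →9(L), so W
n=17: →10(L), so W
n=18: →16(W), 14(W), 13(W), 11(W) — all W, so L
n=19: →17(W), 15(W), 14(W), 12(W) — all W, so L
n=20: →18(L), so W
n=21: →19(L), so W
n=22: →18(L), so W
n=23: →19(L), so W
n=24: →19(L), so W
n=25: →18(L), so W
n=26: →19(L), so W
n=27: →25(W), 23(W), 22(W), 20(W) — all W, so L
n=28: →26(W), 24(W), 23(W), 21(W) — all W, so L
n=29: →27(L), so W
n=30: →28(L), so W
n=31: →27(L), so W
n=32: →28(L), so W
n=33: →28(L), so W
n=34: →27(L), so W
n=35: →28(L), so W
n=36: →34(W), 32(W), 31(W), 29(W) — all W, so L
n=37: →35(W), 33(W), 32(W), 30(W) — all W, so L
n=38: →36(L), so W
n=39: →37(L), so W
n=40: →36(L), so W
n=41: →37(L), so W
n=42: →37(L), so W
The losing starting values of n are exactly the entries labelled L in this table (10 of them).

0, 1, 9, 10, 18, 19, 27, 28, 36, 37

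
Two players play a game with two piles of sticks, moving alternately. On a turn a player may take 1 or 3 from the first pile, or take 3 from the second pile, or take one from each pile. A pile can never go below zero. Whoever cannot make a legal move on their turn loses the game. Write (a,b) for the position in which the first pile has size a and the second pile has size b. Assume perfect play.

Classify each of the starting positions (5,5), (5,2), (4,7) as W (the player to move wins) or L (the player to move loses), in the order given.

(5,5): L, (5,2): W, (4,7): L

Build the W/L table. Terminal = L. A non-terminal position is W if it has a move to some L; otherwise it is L.
No move ever increases a pile, so every position that can arise here has a ≤ 5 and b ≤ 7; it is enough to label the cells with 0 ≤ a ≤ 5 and 0 ≤ b ≤ 7.
Every move lowers a or b (never raises either), so fill the grid row by row in increasing a, and left to right within a row: each cell's successors are then already labelled.
      b=0  b=1  b=2  b=3  b=4  b=5  b=6  b=7
a=0:    L    L    L    W    W    W    L    L
a=1:    W    W    W    W    L    L    W    W
a=2:    L    L    L    W    W    W    W    L
a=3:    W    W    W    W    L    L    W    W
a=4:    L    L    L    W    W    W    W    L
a=5:    W    W    W    W    L    L    L    W
Cells with no legal move (terminal, hence L): (0,0), (0,1), (0,2).
The remaining L cells, each justified by listing all of its moves:
(0,6): →(0,3)(W) only, which is W, so L
(0,7): →(0,4)(W) only, which is W, so L
(1,4): →(0,4)(W), (1,1)(W), (0,3)(W) — all W, so L
(1,5): →(0,5)(W), (1,2)(W), (0,4)(W) — all W, so L
(2,0): →(1,0)(W) only, which is W, so L
(2,1): →(1,1)(W), (1,0)(W) — all W, so L
(2,2): →(1,2)(W), (1,1)(W) — all W, so L
(2,7): →(1,7)(W), (2,4)(W), (1,6)(W) — all W, so L
(3,4): →(2,4)(W), (0,4)(W), (3,1)(W), (2,3)(W) — all W, so L
(3,5): →(2,5)(W), (0,5)(W), (3,2)(W), (2,4)(W) — all W, so L
(4,0): →(3,0)(W), (1,0)(W) — all W, so L
(4,1): →(3,1)(W), (1,1)(W), (3,0)(W) — all W, so L
(4,2): →(3,2)(W), (1,2)(W), (3,1)(W) — all W, so L
(4,7): →(3,7)(W), (1,7)(W), (4,4)(W), (3,6)(W) — all W, so L
(5,4): →(4,4)(W), (2,4)(W), (5,1)(W), (4,3)(W) — all W, so L
(5,5): →(4,5)(W), (2,5)(W), (5,2)(W), (4,4)(W) — all W, so L
(5,6): →(4,6)(W), (2,6)(W), (5,3)(W), (4,5)(W) — all W, so L
Every other cell has at least one move into one of the L cells above, so it is W.
(5,5): one of the L cells justified above, so L
(5,2): the move to (4,2) reaches an L cell, so W
(4,7): one of the L cells justified above, so L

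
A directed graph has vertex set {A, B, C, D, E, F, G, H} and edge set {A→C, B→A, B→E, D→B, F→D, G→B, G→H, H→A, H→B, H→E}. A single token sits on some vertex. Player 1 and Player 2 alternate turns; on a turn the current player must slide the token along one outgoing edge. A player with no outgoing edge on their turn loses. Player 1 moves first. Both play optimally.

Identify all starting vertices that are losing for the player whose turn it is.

C, D, E, G

Positions with no move are L. A position that does have a move is losing for the player to move precisely when every available move leads to a winning position for the opponent. Fill in the labels:
Every edge goes from a vertex to one that appears earlier in the order E, C, A, B, H, D, G, F, so processing vertices in that order labels each vertex after all of its successors.
E: no outgoing edge → L
C: no outgoing edge → L
A: W (go to C, an L position)
B: W (go to E, an L position)
H: W (go to E, an L position)
D: L (sole option B(W) is W)
G: L (options H(W), B(W) are all W)
F: W (go to D, an L position)
Reading off the rows marked L gives the requested list; there are 4 such vertices.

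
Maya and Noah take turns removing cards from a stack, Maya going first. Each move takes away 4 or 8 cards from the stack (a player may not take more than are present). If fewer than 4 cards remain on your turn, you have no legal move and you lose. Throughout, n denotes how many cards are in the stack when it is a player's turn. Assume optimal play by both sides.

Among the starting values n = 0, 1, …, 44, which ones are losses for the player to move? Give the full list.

0, 1, 2, 3, 12, 13, 14, 15, 24, 25, 26, 27, 36, 37, 38, 39

Positions with no move are L. A position that does have a move is losing for the player to move precisely when every available move leads to a winning position for the opponent. Fill in the labels:
n=0: no move → L
n=1: no move → L
n=2: no move → L
n=3: no move → L
n=4: can move to 0, which is L ⇒ W
n=5: can move to 1, which is L ⇒ W
n=6: can move to 2, which is L ⇒ W
n=7: can move to 3, which is L ⇒ W
n=8: can move to 0, which is L ⇒ W
n=9: can move to 1, which is L ⇒ W
n=10: can move to 2, which is L ⇒ W
n=11: can move to 3, which is L ⇒ W
n=12: moves to 8(W), 4(W); every one is W ⇒ L
n=13: moves to 9(W), 5(W); every one is W ⇒ L
n=14: moves to 10(W), 6(W); every one is W ⇒ L
n=15: moves to 11(W), 7(W); every one is W ⇒ L
n=16: can move to 12, which is L ⇒ W
n=17: can move to 13, which is L ⇒ W
n=18: can move to 14, which is L ⇒ W
n=19: can move to 15, which is L ⇒ W
n=20: can move to 12, which is L ⇒ W
n=21: can move to 13, which is L ⇒ W
n=22: can move to 14, which is L ⇒ W
n=23: can move to 15, which is L ⇒ W
n=24: moves to 20(W), 16(W); every one is W ⇒ L
n=25: moves to 21(W), 17(W); every one is W ⇒ L
n=26: moves to 22(W), 18(W); every one is W ⇒ L
n=27: moves to 23(W), 19(W); every one is W ⇒ L
n=28: can move to 24, which is L ⇒ W
n=29: can move to 25, which is L ⇒ W
n=30: can move to 26, which is L ⇒ W
n=31: can move to 27, which is L ⇒ W
n=32: can move to 24, which is L ⇒ W
n=33: can move to 25, which is L ⇒ W
n=34: can move to 26, which is L ⇒ W
n=35: can move to 27, which is L ⇒ W
n=36: moves to 32(W), 28(W); every one is W ⇒ L
n=37: moves to 33(W), 29(W); every one is W ⇒ L
n=38: moves to 34(W), 30(W); every one is W ⇒ L
n=39: moves to 35(W), 31(W); every one is W ⇒ L
n=40: can move to 36, which is L ⇒ W
n=41: can move to 37, which is L ⇒ W
n=42: can move to 38, which is L ⇒ W
n=43: can move to 39, which is L ⇒ W
n=44: can move to 36, which is L ⇒ W
The losing starting values of n are exactly the entries labelled L in this table (16 of them).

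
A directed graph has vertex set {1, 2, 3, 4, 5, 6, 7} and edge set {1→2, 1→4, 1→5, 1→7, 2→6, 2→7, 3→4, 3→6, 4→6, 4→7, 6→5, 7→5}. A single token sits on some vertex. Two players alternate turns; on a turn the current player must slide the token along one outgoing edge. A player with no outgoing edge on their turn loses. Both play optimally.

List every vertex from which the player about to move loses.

Positions with no move are L. A position that does have a move is losing for the player to move precisely when every available move leads to a winning position for the opponent. Fill in the labels:
Every edge goes from a vertex to one that appears earlier in the order 5, 6, 7, 2, 4, 1, 3, so processing vertices in that order labels each vertex after all of its successors.
5: no outgoing edge → L
6: can move to 5, which is L ⇒ W
7: can move to 5, which is L ⇒ W
2: moves to 7(W), 6(W); every one is W ⇒ L
4: moves to 7(W), 6(W); every one is W ⇒ L
1: can move to 4, which is L ⇒ W
3: can move to 4, which is L ⇒ W
The losing starting vertices are exactly the entries labelled L in this table (3 of them).

2, 4, 5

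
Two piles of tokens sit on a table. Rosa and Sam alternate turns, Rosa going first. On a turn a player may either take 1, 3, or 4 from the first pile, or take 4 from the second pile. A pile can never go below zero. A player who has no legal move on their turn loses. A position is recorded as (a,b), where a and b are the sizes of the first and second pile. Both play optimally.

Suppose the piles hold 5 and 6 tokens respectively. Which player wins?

Positions with no move are L. A position that does have a move is losing for the player to move precisely when every available move leads to a winning position for the opponent. Fill in the labels:
No move ever increases a pile, so every position that can arise here has a ≤ 5 and b ≤ 6; it is enough to label the cells with 0 ≤ a ≤ 5 and 0 ≤ b ≤ 6.
Every move lowers a or b (never raises either), so fill the grid row by row in increasing a, and left to right within a row: each cell's successors are then already labelled.
      b=0  b=1  b=2  b=3  b=4  b=5  b=6
a=0:    L    L    L    L    W    W    W
a=1:    W    W    W    W    L    L    L
a=2:    L    L    L    L    W    W    W
a=3:    W    W    W    W    L    L    L
a=4:    W    W    W    W    W    W    W
a=5:    W    W    W    W    W    W    W
Cells with no legal move (terminal, hence L): (0,0), (0,1), (0,2), (0,3).
The remaining L cells, each justified by listing all of its moves:
(1,4): →(0,4)(W), (1,0)(W) — all W, so L
(1,5): →(0,5)(W), (1,1)(W) — all W, so L
(1,6): →(0,6)(W), (1,2)(W) — all W, so L
(2,0): →(1,0)(W) only, which is W, so L
(2,1): →(1,1)(W) only, which is W, so L
(2,2): →(1,2)(W) only, which is W, so L
(2,3): →(1,3)(W) only, which is W, so L
(3,4): →(2,4)(W), (0,4)(W), (3,0)(W) — all W, so L
(3,5): →(2,5)(W), (0,5)(W), (3,1)(W) — all W, so L
(3,6): →(2,6)(W), (0,6)(W), (3,2)(W) — all W, so L
Every other cell has at least one move into one of the L cells above, so it is W.
From (5,6) Rosa can move to (1,6), reaching an L position.

Rosa wins.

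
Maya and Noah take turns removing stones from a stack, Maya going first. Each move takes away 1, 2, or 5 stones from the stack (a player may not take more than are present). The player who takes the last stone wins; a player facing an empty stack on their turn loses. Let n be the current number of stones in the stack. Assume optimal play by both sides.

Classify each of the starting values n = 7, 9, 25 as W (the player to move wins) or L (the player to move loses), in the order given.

7: W, 9: L, 25: W

Work bottom-up. With no move the player to move loses. Otherwise the position is W if at least one move leads to an L position for the opponent, and L if every move leads to a W.
n=0: no move → L
n=1: →0(L), so W
n=2: →0(L), so W
n=3: →2(W), 1(W) — all W, so L
n=4: →3(L), so W
n=5: →3(L), so W
n=6: →5(W), 4(W), 1(W) — all W, so L
n=7: →6(L), so W
n=8: →6(L), so W
n=9: →8(W), 7(W), 4(W) — all W, so L
n=10: →9(L), so W
n=11: →9(L), so W
n=12: →11(W), 10(W), 7(W) — all W, so L
n=13: →12(L), so W
n=14: →12(L), so W
n=15: →14(W), 13(W), 10(W) — all W, so L
n=16: →15(L), so W
n=17: →15(L), so W
n=18: →17(W), 16(W), 13(W) — all W, so L
n=19: →18(L), so W
n=20: →18(L), so W
n=21: →20(W), 19(W), 16(W) — all W, so L
n=22: →21(L), so W
n=23: →21(L), so W
n=24: →23(W), 22(W), 19(W) — all W, so L
n=25: →24(L), so W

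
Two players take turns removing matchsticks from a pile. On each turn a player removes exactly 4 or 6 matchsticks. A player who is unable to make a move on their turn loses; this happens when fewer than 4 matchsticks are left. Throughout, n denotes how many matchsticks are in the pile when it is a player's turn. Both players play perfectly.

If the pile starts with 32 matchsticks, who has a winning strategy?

Build the W/L table. Terminal = L. A non-terminal position is W if it has a move to some L; otherwise it is L.
n=0: no move → L
n=1: no move → L
n=2: no move → L
n=3: no move → L
n=4: →0(L), so W
n=5: →1(L), so W
n=6: →2(L), so W
n=7: →3(L), so W
n=8: →2(L), so W
n=9: →3(L), so W
n=10: →6(W), 4(W) — all W, so L
n=11: →7(W), 5(W) — all W, so L
n=12: →8(W), 6(W) — all W, so L
n=13: →9(W), 7(W) — all W, so L
n=14: →10(L), so W
n=15: →11(L), so W
n=16: →12(L), so W
n=17: →13(L), so W
n=18: →12(L), so W
n=19: →13(L), so W
n=20: →16(W), 14(W) — all W, so L
n=21: →17(W), 15(W) — all W, so L
n=22: →18(W), 16(W) — all W, so L
n=23: →19(W), 17(W) — all W, so L
n=24: →20(L), so W
n=25: →21(L), so W
n=26: →22(L), so W
n=27: →23(L), so W
n=28: →22(L), so W
n=29: →23(L), so W
n=30: →26(W), 24(W) — all W, so L
n=31: →27(W), 25(W) — all W, so L
n=32: →28(W), 26(W) — all W, so L
Every move from 32 reaches a W position, so the mover loses.

The second player wins.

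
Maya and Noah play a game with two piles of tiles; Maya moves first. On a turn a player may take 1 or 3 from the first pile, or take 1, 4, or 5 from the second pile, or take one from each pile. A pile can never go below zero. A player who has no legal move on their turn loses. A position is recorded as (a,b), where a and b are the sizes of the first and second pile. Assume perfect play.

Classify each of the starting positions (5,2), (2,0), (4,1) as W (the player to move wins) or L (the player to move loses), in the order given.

Compute win/loss labels from the base case upward. A position with no move is L. Any other position is W if it can reach an L in one move, else L.
No move ever increases a pile, so every position that can arise here has a ≤ 5 and b ≤ 2; it is enough to label the cells with 0 ≤ a ≤ 5 and 0 ≤ b ≤ 2.
Every move lowers a or b (never raises either), so fill the grid row by row in increasing a, and left to right within a row: each cell's successors are then already labelled.
      b=0  b=1  b=2
a=0:    L    W    L
a=1:    W    W    W
a=2:    L    W    L
a=3:    W    W    W
a=4:    L    W    L
a=5:    W    W    W
Cells with no legal move (terminal, hence L): (0,0).
The remaining L cells, each justified by listing all of its moves:
(0,2): →(0,1)(W) only, which is W, so L
(2,0): →(1,0)(W) only, which is W, so L
(2,2): →(1,2)(W), (2,1)(W), (1,1)(W) — all W, so L
(4,0): →(3,0)(W), (1,0)(W) — all W, so L
(4,2): →(3,2)(W), (1,2)(W), (4,1)(W), (3,1)(W) — all W, so L
Every other cell has at least one move into one of the L cells above, so it is W.
(5,2): the move to (4,2) reaches an L cell, so W
(2,0): one of the L cells justified above, so L
(4,1): the move to (4,0) reaches an L cell, so W

(5,2): W, (2,0): L, (4,1): W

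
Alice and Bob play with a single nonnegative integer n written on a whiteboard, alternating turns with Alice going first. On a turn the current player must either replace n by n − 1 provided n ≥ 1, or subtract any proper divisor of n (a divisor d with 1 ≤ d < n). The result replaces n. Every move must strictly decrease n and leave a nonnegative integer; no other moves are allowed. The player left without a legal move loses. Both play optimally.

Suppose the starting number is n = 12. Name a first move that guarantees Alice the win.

Compute win/loss labels from the base case upward. A position with no move is L. Any other position is W if it can reach an L in one move, else L.
n=0: no move → L
n=1: reaches L-position 0 → W
n=2: only reaches 1(W), which is W → L
n=3: reaches L-position 2 → W
n=4: reaches L-position 2 → W
n=5: only reaches 4(W), which is W → L
n=6: reaches L-position 5 → W
n=7: only reaches 6(W), which is W → L
n=8: reaches L-position 7 → W
n=9: only reaches 6(W), 8(W), all W → L
n=10: reaches L-position 5 → W
n=11: only reaches 10(W), which is W → L
n=12: reaches L-position 9 → W
From 12, the L positions reachable in one move are: 9, 11. Any move reaching one of these is winning.

Move to 9.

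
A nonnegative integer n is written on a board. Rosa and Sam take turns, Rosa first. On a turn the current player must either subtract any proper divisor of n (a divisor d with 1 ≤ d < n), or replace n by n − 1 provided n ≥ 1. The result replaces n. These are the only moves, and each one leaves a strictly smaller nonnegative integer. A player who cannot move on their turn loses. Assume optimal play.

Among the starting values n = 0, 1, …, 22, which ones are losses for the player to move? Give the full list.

Work bottom-up. With no move the player to move loses. Otherwise the position is W if at least one move leads to an L position for the opponent, and L if every move leads to a W.
n=0: no move → L
n=1: can move to 0, which is L ⇒ W
n=2: the only move is to 1(W), a W ⇒ L
n=3: can move to 2, which is L ⇒ W
n=4: can move to 2, which is L ⇒ W
n=5: the only move is to 4(W), a W ⇒ L
n=6: can move to 5, which is L ⇒ W
n=7: the only move is to 6(W), a W ⇒ L
n=8: can move to 7, which is L ⇒ W
n=9: moves to 6(W), 8(W); every one is W ⇒ L
n=10: can move to 5, which is L ⇒ W
n=11: the only move is to 10(W), a W ⇒ L
n=12: can move to 9, which is L ⇒ W
n=13: the only move is to 12(W), a W ⇒ L
n=14: can move to 7, which is L ⇒ W
n=15: moves to 10(W), 12(W), 14(W); every one is W ⇒ L
n=16: can move to 15, which is L ⇒ W
n=17: the only move is to 16(W), a W ⇒ L
n=18: can move to 9, which is L ⇒ W
n=19: the only move is to 18(W), a W ⇒ L
n=20: can move to 15, which is L ⇒ W
n=21: moves to 14(W), 18(W), 20(W); every one is W ⇒ L
n=22: can move to 11, which is L ⇒ W
The losing starting values of n are exactly the entries labelled L in this table (11 of them).

0, 2, 5, 7, 9, 11, 13, 15, 17, 19, 21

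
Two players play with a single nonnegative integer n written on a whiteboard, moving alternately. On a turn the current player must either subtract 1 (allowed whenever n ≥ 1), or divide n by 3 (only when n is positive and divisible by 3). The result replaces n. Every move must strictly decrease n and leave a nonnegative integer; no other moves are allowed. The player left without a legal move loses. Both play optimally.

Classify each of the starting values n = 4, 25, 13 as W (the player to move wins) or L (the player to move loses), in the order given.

4: L, 25: W, 13: L

Build the W/L table. Terminal = L. A non-terminal position is W if it has a move to some L; otherwise it is L.
n=0: no move → L
n=1: can move to 0, which is L ⇒ W
n=2: the only move is to 1(W), a W ⇒ L
n=3: can move to 2, which is L ⇒ W
n=4: the only move is to 3(W), a W ⇒ L
n=5: can move to 4, which is L ⇒ W
n=6: can move to 2, which is L ⇒ W
n=7: the only move is to 6(W), a W ⇒ L
n=8: can move to 7, which is L ⇒ W
n=9: moves to 3(W), 8(W); every one is W ⇒ L
n=10: can move to 9, which is L ⇒ W
n=11: the only move is to 10(W), a W ⇒ L
n=12: can move to 4, which is L ⇒ W
n=13: the only move is to 12(W), a W ⇒ L
n=14: can move to 13, which is L ⇒ W
n=15: moves to 5(W), 14(W); every one is W ⇒ L
n=16: can move to 15, which is L ⇒ W
n=17: the only move is to 16(W), a W ⇒ L
n=18: can move to 17, which is L ⇒ W
n=19: the only move is to 18(W), a W ⇒ L
n=20: can move to 19, which is L ⇒ W
n=21: can move to 7, which is L ⇒ W
n=22: the only move is to 21(W), a W ⇒ L
n=23: can move to 22, which is L ⇒ W
n=24: moves to 8(W), 23(W); every one is W ⇒ L
n=25: can move to 24, which is L ⇒ W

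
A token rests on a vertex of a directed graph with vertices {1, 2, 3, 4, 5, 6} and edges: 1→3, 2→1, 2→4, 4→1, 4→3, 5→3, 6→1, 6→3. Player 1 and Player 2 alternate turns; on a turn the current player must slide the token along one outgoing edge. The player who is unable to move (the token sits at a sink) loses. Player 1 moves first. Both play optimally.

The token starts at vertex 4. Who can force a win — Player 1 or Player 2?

Player 1 wins.

Use the standard recursion: the mover loses at a terminal position; elsewhere, the mover wins exactly when some move hands the opponent an L position.
Every edge goes from a vertex to one that appears earlier in the order 3, 1, 4, 6, 2, 5, so processing vertices in that order labels each vertex after all of its successors.
3: no outgoing edge → L
1: can move to 3, which is L ⇒ W
4: can move to 3, which is L ⇒ W
6: can move to 3, which is L ⇒ W
2: moves to 4(W), 1(W); every one is W ⇒ L
5: can move to 3, which is L ⇒ W
From 4 Player 1 can move to 3, reaching an L position.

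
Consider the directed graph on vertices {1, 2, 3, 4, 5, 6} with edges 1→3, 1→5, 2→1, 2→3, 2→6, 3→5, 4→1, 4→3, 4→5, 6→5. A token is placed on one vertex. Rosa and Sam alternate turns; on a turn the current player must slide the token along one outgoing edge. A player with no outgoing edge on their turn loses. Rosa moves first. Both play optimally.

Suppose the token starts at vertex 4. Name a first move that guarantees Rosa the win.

Work bottom-up. With no move the player to move loses. Otherwise the position is W if at least one move leads to an L position for the opponent, and L if every move leads to a W.
Every edge goes from a vertex to one that appears earlier in the order 5, 6, 3, 1, 4, 2, so processing vertices in that order labels each vertex after all of its successors.
5: no outgoing edge → L
6: W (go to 5, an L position)
3: W (go to 5, an L position)
1: W (go to 5, an L position)
4: W (go to 5, an L position)
2: L (options 1(W), 3(W), 6(W) are all W)
From 4, the L positions reachable in one move are: 5.

Move to 5.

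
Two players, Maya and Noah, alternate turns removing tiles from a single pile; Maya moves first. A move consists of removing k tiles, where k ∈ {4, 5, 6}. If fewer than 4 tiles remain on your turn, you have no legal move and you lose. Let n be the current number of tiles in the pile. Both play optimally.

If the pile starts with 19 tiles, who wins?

Maya wins.

Use the standard recursion: the mover loses at a terminal position; elsewhere, the mover wins exactly when some move hands the opponent an L position.
n=0: no move → L
n=1: no move → L
n=2: no move → L
n=3: no move → L
n=4: →0(L), so W
n=5: →1(L), so W
n=6: →2(L), so W
n=7: →3(L), so W
n=8: →3(L), so W
n=9: →3(L), so W
n=10: →6(W), 5(W), 4(W) — all W, so L
n=11: →7(W), 6(W), 5(W) — all W, so L
n=12: →8(W), 7(W), 6(W) — all W, so L
n=13: →9(W), 8(W), 7(W) — all W, so L
n=14: →10(L), so W
n=15: →11(L), so W
n=16: →12(L), so W
n=17: →13(L), so W
n=18: →13(L), so W
n=19: →13(L), so W
The starting position 19 is W: Maya should remove 6, leaving 13, handing over an L position.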